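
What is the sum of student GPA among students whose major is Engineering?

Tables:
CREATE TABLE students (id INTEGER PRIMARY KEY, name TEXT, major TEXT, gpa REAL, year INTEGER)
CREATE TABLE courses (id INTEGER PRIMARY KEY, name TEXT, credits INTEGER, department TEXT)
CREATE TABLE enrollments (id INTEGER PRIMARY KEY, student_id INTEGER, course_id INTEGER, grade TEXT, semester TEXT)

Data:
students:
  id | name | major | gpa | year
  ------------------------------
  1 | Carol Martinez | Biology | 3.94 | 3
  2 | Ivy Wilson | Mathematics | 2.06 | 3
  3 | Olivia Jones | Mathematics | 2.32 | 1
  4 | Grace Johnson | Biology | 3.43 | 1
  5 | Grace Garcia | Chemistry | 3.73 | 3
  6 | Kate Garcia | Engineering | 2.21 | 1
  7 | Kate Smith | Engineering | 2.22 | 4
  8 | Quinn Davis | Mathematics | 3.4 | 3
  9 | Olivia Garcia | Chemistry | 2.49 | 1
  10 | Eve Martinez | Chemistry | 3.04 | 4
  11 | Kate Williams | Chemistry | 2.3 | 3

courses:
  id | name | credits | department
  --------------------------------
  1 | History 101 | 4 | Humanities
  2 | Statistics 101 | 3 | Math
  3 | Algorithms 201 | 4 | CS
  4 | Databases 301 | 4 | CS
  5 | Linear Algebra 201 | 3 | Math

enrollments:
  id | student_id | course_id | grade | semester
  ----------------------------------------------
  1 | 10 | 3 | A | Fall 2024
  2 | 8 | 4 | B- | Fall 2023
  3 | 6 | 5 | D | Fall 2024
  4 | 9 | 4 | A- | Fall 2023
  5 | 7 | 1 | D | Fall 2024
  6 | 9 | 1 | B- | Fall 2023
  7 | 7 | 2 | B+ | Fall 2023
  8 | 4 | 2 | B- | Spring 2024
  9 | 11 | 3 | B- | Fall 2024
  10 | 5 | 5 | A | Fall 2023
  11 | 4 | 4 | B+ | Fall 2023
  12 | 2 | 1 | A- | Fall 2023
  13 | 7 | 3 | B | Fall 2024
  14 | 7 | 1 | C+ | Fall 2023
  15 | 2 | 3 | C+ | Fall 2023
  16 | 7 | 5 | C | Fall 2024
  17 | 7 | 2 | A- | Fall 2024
SELECT SUM(gpa) FROM students WHERE major = 'Engineering'

Execution result:
4.43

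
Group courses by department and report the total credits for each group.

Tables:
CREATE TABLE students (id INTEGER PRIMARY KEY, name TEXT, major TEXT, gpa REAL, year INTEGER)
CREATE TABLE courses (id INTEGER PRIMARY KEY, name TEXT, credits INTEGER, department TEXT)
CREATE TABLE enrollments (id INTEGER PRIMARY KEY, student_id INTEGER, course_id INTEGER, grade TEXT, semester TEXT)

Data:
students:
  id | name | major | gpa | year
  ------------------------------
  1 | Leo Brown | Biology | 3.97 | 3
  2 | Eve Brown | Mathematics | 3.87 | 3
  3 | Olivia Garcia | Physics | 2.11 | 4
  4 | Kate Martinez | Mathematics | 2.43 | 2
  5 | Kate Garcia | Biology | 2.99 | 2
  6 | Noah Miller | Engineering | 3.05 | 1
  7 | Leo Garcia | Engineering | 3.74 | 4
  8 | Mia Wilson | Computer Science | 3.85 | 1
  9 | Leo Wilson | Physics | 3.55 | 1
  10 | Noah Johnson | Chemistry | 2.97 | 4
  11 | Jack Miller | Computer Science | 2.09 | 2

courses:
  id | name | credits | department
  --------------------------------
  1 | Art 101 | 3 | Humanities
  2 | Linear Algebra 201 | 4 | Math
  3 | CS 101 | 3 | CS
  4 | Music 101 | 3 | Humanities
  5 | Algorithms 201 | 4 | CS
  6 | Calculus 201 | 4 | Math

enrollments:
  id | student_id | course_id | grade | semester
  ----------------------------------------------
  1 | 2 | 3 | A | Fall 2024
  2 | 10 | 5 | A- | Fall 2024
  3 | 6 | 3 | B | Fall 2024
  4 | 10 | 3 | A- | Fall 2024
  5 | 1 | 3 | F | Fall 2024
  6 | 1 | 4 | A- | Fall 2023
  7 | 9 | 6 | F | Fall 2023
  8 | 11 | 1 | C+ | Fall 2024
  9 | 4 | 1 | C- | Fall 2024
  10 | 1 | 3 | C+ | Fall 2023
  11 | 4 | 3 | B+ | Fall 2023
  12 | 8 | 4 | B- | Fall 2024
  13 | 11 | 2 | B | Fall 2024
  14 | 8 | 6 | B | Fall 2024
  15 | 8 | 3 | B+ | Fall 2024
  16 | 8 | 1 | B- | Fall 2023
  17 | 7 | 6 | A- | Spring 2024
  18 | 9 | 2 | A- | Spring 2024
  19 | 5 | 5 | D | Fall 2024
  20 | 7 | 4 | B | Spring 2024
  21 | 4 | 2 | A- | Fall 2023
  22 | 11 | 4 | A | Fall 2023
SELECT department, SUM(credits) AS sum_credits FROM courses GROUP BY department

Execution result:
department | sum_credits
CS | 7
Humanities | 6
Math | 8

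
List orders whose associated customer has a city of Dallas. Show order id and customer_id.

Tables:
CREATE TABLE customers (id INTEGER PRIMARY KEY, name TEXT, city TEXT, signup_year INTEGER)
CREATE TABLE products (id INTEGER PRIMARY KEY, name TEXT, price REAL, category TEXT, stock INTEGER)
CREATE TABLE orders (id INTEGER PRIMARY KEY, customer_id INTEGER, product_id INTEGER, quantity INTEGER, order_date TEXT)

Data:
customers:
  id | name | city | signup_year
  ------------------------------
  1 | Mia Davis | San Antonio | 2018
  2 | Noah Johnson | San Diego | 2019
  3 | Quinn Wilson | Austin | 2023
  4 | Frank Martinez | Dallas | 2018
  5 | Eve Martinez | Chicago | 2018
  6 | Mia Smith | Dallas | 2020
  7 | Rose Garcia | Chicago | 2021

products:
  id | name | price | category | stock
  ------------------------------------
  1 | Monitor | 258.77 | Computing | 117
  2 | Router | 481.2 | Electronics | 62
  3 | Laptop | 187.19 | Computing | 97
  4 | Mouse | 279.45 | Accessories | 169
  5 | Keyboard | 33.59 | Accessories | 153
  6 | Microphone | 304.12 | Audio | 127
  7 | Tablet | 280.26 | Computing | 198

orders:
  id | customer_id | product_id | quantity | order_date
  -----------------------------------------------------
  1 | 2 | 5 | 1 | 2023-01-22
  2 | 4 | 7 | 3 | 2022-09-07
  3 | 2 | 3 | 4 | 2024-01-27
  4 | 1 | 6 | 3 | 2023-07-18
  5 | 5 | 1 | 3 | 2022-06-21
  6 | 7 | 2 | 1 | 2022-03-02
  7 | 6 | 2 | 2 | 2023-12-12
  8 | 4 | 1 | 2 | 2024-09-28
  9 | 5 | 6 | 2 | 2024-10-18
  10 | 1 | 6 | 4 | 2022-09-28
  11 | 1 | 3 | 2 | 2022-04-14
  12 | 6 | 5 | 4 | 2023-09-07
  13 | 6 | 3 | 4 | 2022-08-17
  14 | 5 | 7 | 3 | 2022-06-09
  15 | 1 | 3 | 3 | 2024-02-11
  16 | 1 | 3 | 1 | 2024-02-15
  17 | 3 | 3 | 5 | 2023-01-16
SELECT id, customer_id FROM orders WHERE customer_id IN (SELECT id FROM customers WHERE city = 'Dallas')

Execution result:
id | customer_id
2 | 4
7 | 6
8 | 4
12 | 6
13 | 6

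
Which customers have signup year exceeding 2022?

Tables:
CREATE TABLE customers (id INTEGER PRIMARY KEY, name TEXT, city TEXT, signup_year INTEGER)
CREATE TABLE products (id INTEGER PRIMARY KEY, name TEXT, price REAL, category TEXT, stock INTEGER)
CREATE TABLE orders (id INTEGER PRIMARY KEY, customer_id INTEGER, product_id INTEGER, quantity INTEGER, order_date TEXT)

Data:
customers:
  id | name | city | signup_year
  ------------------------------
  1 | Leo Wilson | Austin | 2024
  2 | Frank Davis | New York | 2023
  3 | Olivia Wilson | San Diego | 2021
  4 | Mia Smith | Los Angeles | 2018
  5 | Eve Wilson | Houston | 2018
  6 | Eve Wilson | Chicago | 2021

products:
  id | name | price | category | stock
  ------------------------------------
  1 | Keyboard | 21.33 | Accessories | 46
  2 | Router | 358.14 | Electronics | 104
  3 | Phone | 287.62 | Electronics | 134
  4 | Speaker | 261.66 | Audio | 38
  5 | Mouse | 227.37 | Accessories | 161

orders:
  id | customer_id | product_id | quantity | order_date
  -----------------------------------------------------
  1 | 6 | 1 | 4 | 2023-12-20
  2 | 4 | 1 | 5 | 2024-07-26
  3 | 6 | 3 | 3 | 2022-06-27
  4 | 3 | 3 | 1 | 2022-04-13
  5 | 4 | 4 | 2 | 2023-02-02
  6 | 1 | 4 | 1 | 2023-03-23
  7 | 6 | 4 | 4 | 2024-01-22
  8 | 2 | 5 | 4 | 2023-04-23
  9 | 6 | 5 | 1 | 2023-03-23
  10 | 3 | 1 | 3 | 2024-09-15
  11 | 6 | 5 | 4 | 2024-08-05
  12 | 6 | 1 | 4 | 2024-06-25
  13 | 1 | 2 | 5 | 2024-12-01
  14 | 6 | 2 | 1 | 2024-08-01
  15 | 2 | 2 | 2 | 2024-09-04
SELECT name, signup_year FROM customers WHERE signup_year > 2022

Execution result:
name | signup_year
Leo Wilson | 2024
Frank Davis | 2023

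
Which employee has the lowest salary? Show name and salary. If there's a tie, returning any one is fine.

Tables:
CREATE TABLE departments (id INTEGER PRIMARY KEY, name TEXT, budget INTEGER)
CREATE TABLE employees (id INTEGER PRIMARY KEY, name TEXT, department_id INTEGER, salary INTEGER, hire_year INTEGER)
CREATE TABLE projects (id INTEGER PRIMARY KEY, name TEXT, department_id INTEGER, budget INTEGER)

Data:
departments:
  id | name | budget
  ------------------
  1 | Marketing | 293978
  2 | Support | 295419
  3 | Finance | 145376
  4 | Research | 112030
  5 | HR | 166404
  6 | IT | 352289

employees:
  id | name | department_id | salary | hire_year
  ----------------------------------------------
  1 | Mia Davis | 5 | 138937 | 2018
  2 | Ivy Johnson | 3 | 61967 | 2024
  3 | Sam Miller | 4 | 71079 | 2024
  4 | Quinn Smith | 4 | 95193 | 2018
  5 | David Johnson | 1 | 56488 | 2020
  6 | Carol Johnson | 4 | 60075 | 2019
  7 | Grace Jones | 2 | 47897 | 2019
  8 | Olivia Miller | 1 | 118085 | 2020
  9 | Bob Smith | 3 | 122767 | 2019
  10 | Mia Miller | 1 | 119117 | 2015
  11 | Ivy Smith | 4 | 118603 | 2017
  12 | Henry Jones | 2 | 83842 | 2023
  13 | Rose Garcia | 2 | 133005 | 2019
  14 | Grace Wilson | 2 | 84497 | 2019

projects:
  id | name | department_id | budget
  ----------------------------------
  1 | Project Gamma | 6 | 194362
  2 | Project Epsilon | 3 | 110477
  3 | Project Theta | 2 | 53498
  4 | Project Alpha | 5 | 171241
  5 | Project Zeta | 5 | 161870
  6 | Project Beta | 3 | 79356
SELECT name, salary FROM employees ORDER BY salary ASC LIMIT 1

Execution result:
name | salary
Grace Jones | 47897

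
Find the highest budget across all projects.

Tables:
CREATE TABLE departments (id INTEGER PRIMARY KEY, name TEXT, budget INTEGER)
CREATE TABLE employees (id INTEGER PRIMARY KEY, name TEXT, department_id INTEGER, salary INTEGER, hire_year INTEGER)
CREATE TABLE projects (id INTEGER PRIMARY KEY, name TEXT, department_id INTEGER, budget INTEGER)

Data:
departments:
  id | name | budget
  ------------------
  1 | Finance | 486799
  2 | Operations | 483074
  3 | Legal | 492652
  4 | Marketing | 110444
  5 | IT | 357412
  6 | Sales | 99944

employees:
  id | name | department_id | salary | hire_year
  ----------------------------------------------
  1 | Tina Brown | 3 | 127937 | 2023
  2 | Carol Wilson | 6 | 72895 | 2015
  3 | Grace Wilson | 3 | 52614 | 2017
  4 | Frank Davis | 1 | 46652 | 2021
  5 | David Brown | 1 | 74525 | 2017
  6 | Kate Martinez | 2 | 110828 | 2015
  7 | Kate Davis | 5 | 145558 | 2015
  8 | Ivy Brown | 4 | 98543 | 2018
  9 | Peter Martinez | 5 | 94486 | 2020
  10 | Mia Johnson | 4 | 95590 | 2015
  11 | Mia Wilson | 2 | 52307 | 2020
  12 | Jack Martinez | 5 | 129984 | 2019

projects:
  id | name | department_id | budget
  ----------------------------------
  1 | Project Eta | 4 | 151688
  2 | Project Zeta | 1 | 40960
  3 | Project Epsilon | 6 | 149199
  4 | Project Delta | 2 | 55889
SELECT MAX(budget) FROM projects

Execution result:
151688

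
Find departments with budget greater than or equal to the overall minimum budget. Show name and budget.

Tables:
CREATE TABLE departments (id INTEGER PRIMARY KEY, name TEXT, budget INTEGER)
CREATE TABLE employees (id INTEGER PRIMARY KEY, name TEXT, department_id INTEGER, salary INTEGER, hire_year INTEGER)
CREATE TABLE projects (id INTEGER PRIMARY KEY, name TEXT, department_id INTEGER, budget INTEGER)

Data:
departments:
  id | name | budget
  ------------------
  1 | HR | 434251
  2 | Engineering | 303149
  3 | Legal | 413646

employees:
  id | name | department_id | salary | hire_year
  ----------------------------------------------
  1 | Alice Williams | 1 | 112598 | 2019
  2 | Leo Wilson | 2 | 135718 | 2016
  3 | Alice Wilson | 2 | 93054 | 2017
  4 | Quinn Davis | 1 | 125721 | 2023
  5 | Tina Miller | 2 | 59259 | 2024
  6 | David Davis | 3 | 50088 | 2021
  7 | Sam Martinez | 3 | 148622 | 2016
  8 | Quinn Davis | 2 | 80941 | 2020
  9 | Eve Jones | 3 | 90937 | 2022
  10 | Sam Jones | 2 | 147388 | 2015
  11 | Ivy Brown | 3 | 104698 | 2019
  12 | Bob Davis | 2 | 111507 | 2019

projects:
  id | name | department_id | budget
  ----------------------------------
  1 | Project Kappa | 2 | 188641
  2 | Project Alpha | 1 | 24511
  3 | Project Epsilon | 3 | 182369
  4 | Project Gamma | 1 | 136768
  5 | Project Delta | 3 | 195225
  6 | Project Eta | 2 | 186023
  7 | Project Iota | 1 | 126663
SELECT name, budget FROM departments WHERE budget >= (SELECT MIN(budget) FROM departments)

Execution result:
name | budget
HR | 434251
Engineering | 303149
Legal | 413646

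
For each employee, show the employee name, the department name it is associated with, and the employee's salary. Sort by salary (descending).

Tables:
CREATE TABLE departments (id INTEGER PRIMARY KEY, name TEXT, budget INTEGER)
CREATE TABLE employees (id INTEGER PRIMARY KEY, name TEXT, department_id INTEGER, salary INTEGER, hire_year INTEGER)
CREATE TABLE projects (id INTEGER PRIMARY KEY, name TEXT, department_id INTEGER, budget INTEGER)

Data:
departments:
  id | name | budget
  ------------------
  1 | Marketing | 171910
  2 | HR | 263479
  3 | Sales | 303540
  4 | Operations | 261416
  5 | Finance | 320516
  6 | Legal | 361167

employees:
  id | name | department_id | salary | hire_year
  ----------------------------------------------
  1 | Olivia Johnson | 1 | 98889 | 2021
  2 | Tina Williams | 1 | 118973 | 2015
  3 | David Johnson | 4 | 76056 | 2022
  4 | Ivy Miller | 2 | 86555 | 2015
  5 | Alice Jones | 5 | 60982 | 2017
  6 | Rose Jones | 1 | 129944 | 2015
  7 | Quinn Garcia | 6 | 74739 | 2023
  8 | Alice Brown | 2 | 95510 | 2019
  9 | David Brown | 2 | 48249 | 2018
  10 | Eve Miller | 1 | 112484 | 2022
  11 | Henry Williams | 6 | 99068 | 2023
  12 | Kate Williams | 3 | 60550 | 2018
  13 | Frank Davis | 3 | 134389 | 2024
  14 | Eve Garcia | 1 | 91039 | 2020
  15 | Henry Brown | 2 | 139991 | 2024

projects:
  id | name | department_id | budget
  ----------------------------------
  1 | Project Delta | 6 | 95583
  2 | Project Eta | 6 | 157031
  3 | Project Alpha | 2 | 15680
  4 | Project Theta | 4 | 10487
SELECT c.name, p.name AS department, c.salary FROM employees c JOIN departments p ON c.department_id = p.id ORDER BY c.salary DESC

Execution result:
name | department | salary
Henry Brown | HR | 139991
Frank Davis | Sales | 134389
Rose Jones | Marketing | 129944
Tina Williams | Marketing | 118973
Eve Miller | Marketing | 112484
Henry Williams | Legal | 99068
Olivia Johnson | Marketing | 98889
Alice Brown | HR | 95510
Eve Garcia | Marketing | 91039
Ivy Miller | HR | 86555
David Johnson | Operations | 76056
Quinn Garcia | Legal | 74739
Alice Jones | Finance | 60982
Kate Williams | Sales | 60550
David Brown | HR | 48249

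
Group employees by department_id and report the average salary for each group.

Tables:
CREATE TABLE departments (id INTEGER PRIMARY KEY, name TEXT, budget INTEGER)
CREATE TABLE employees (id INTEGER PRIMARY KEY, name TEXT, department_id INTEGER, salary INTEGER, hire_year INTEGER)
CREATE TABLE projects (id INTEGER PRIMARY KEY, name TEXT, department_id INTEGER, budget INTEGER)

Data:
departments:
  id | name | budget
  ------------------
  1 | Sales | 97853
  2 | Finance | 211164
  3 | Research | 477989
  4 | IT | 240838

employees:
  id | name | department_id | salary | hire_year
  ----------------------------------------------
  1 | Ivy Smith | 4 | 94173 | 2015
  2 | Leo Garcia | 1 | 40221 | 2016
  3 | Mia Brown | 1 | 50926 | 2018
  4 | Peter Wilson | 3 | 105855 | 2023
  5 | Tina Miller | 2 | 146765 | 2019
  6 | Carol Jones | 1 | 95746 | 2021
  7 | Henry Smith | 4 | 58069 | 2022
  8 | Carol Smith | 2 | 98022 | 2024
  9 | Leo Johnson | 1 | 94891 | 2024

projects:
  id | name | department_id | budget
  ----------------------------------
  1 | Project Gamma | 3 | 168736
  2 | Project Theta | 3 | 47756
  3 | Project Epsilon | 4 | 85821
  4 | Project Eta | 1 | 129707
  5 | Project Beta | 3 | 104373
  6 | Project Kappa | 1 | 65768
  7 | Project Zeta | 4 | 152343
SELECT department_id, AVG(salary) AS avg_salary FROM employees GROUP BY department_id

Execution result:
department_id | avg_salary
1 | 70446.00
2 | 122393.50
3 | 105855.00
4 | 76121.00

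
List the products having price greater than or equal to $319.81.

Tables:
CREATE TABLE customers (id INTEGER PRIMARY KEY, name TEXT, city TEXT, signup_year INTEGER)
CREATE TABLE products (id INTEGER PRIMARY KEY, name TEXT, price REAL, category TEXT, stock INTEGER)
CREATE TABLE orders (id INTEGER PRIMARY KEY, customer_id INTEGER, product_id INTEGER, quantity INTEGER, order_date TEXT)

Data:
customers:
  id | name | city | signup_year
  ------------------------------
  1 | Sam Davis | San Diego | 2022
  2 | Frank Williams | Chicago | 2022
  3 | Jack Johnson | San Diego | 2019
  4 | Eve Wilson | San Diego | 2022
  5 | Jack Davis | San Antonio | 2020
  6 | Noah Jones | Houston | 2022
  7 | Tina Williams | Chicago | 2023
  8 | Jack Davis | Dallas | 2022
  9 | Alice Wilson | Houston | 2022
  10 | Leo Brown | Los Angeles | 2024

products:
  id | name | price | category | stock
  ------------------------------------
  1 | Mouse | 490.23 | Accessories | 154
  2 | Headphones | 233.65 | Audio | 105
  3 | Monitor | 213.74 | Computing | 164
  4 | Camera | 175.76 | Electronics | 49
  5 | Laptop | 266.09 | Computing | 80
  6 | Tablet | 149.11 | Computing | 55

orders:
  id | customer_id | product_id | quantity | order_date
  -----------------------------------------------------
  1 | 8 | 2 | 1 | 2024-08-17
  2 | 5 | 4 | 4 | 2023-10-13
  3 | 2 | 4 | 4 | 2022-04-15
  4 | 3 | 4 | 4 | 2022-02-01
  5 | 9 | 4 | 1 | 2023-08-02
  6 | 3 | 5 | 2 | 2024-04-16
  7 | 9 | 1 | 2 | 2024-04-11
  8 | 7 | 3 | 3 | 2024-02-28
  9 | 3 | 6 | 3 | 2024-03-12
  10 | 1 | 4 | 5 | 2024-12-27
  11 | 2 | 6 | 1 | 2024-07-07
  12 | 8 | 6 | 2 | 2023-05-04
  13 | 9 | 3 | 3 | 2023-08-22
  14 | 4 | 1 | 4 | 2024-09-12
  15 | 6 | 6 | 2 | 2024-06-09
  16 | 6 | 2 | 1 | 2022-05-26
SELECT name, price FROM products WHERE price >= 319.81

Execution result:
name | price
Mouse | 490.23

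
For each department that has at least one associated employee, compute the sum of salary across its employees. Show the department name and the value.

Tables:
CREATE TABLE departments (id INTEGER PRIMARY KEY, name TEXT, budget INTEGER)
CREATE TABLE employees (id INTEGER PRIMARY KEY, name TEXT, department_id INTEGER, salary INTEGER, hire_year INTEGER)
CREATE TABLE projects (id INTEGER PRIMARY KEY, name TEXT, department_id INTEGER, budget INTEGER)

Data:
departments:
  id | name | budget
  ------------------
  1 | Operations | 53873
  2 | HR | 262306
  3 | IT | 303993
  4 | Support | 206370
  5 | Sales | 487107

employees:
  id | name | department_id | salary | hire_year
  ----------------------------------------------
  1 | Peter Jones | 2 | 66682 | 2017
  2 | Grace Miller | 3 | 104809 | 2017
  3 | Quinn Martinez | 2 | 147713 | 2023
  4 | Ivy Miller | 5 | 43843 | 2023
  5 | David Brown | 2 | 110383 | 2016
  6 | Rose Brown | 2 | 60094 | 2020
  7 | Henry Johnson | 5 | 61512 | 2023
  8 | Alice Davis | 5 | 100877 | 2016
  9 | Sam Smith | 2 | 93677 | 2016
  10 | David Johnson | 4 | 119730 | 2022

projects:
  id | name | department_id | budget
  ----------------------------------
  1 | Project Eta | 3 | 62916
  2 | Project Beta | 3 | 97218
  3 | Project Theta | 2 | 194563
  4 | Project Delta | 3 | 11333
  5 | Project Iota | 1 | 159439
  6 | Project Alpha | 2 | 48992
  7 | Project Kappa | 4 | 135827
SELECT p.name, SUM(c.salary) AS sum_salary FROM employees c JOIN departments p ON c.department_id = p.id GROUP BY p.id, p.name

Execution result:
name | sum_salary
HR | 478549
IT | 104809
Support | 119730
Sales | 206232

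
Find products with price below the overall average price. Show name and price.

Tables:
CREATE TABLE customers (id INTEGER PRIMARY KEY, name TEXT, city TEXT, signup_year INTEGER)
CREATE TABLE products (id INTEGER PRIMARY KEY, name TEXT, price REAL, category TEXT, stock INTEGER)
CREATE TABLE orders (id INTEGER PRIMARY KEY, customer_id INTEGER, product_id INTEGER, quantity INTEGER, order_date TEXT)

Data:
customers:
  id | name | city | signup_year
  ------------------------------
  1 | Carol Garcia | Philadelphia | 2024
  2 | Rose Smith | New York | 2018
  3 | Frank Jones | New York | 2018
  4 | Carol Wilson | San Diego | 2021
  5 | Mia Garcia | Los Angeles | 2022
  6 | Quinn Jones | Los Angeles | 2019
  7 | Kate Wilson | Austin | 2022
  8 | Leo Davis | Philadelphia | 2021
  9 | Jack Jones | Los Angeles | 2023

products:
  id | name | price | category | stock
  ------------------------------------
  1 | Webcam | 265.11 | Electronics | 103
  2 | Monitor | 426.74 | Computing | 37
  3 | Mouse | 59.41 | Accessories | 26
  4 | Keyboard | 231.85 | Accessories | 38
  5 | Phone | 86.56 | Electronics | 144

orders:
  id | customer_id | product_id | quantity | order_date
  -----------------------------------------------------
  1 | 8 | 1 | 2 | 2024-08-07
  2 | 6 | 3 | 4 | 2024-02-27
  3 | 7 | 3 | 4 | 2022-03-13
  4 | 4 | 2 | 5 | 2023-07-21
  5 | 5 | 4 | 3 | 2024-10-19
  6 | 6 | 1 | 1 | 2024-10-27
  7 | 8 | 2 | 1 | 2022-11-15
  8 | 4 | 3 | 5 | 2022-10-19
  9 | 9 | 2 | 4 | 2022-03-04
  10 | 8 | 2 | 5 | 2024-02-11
SELECT name, price FROM products WHERE price < (SELECT AVG(price) FROM products)

Execution result:
name | price
Mouse | 59.41
Phone | 86.56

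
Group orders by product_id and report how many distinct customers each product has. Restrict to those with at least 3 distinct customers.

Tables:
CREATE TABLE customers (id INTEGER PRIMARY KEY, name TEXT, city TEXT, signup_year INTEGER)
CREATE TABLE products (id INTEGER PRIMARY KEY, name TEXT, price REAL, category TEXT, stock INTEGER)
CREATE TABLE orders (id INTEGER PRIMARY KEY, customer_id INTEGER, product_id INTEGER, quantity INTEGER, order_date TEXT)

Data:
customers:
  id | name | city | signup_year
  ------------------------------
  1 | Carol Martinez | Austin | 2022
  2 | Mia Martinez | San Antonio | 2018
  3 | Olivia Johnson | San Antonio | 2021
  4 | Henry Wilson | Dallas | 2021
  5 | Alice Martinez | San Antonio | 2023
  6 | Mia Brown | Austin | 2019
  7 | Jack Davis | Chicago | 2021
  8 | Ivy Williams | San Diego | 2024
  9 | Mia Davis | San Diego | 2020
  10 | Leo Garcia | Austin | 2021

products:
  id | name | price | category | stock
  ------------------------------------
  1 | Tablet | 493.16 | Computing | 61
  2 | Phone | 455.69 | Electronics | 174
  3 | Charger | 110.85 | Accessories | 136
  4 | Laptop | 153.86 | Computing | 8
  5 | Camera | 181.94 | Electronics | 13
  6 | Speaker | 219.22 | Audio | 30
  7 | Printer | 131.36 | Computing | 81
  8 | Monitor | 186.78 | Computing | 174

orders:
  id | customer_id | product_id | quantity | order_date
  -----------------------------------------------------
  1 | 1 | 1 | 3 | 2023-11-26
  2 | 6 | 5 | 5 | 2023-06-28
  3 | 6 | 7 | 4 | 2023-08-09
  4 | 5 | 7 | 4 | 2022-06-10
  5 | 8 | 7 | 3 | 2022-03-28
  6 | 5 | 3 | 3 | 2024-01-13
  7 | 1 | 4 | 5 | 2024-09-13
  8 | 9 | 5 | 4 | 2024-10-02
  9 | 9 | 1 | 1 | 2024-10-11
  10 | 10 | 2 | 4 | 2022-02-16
SELECT product_id, COUNT(DISTINCT customer_id) AS distinct_customer_count FROM orders GROUP BY product_id HAVING COUNT(DISTINCT customer_id) >= 3

Execution result:
product_id | distinct_customer_count
7 | 3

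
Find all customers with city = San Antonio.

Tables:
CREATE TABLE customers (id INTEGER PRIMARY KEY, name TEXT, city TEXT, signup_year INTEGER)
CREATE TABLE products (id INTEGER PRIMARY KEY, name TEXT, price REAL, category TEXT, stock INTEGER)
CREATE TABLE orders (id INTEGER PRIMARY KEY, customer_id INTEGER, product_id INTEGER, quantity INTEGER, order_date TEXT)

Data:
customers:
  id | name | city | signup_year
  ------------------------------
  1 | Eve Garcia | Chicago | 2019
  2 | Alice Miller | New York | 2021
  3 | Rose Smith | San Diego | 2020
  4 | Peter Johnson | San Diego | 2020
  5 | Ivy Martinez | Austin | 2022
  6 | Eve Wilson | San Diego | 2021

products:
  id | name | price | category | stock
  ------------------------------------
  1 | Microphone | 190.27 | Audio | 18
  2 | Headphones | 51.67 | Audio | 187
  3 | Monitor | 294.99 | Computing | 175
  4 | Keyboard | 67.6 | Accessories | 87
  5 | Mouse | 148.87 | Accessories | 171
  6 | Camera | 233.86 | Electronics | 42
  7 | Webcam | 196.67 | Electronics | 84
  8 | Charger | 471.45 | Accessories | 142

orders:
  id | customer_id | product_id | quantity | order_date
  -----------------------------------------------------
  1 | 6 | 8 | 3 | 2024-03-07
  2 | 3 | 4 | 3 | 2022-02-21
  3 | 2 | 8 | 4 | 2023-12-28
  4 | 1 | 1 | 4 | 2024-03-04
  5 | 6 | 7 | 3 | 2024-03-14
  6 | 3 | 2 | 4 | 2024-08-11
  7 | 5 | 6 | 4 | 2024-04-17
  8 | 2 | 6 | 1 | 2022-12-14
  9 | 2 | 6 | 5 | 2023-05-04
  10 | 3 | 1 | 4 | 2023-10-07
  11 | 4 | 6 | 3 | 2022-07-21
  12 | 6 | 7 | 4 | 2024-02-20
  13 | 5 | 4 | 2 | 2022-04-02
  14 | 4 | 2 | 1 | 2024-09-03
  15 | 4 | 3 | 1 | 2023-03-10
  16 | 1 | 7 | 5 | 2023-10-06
SELECT name, city FROM customers WHERE city = 'San Antonio'

Execution result:
(no rows)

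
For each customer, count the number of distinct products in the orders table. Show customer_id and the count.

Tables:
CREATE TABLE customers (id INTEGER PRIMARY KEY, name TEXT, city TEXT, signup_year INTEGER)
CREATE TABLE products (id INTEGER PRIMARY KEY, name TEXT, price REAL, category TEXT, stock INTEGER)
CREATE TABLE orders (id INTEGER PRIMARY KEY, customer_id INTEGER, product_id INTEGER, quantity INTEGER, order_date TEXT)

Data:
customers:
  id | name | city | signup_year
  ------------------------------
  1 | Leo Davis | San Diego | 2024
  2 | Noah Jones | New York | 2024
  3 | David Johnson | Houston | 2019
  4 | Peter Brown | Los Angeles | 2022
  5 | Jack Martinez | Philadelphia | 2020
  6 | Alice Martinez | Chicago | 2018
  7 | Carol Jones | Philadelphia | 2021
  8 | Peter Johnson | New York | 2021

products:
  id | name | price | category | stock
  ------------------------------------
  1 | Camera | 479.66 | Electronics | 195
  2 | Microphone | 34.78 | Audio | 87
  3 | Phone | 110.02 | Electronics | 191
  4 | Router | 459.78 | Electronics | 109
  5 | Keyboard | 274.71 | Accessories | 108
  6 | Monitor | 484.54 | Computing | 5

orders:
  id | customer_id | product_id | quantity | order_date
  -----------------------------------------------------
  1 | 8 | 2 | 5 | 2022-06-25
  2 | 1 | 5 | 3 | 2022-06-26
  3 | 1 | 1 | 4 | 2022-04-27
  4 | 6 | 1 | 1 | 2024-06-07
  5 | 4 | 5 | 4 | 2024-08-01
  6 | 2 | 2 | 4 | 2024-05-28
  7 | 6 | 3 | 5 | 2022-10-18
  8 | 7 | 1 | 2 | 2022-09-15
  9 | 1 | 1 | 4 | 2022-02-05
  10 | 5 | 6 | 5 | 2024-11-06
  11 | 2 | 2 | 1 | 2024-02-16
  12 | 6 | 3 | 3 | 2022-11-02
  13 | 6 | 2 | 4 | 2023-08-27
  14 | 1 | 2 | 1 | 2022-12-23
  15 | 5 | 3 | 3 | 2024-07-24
SELECT customer_id, COUNT(DISTINCT product_id) AS distinct_product_count FROM orders GROUP BY customer_id

Execution result:
customer_id | distinct_product_count
1 | 3
2 | 1
4 | 1
5 | 2
6 | 3
7 | 1
8 | 1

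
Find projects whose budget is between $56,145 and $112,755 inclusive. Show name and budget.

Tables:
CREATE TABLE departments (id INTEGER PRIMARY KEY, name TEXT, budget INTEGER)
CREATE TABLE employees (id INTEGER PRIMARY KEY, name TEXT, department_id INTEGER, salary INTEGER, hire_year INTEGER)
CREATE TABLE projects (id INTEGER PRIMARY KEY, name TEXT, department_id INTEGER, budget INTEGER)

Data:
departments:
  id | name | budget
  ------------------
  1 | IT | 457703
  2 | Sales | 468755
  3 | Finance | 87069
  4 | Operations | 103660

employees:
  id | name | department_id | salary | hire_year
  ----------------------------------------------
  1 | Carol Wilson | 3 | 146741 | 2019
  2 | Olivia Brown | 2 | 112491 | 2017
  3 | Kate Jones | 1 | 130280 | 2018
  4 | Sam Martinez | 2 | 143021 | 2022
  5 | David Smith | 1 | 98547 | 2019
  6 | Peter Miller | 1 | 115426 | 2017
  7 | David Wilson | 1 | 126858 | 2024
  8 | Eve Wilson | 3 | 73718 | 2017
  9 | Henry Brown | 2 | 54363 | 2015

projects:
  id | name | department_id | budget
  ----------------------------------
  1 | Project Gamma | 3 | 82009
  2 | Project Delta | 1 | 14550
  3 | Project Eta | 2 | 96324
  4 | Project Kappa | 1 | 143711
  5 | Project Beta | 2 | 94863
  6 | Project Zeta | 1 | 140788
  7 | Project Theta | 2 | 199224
SELECT name, budget FROM projects WHERE budget BETWEEN 56145 AND 112755

Execution result:
name | budget
Project Gamma | 82009
Project Eta | 96324
Project Beta | 94863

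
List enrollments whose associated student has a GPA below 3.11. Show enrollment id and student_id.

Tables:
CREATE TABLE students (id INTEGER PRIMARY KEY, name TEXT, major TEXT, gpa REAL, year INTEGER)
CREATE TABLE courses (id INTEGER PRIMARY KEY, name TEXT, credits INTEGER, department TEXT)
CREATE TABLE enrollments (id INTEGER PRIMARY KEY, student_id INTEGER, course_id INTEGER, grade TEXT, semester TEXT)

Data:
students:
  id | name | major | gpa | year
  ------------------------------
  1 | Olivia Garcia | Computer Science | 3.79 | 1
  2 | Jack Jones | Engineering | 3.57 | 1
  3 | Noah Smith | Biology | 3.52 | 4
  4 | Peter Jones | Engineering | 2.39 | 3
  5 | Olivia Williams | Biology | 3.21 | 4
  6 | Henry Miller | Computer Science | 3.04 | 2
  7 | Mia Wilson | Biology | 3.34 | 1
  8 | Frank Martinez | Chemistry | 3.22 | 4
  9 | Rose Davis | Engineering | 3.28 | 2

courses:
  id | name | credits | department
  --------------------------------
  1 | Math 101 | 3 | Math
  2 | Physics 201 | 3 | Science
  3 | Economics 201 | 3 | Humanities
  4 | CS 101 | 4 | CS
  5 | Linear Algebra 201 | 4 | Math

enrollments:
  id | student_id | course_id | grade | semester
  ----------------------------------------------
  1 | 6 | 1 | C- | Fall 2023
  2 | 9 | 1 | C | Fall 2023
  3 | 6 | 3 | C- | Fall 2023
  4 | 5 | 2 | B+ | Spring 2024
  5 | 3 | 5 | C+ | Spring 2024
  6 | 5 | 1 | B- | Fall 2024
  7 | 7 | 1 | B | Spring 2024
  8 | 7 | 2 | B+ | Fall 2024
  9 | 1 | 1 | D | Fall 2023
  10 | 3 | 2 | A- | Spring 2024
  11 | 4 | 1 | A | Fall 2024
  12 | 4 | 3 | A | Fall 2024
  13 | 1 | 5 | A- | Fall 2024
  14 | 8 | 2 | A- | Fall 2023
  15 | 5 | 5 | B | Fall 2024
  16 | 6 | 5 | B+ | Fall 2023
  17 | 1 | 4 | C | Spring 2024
SELECT id, student_id FROM enrollments WHERE student_id IN (SELECT id FROM students WHERE gpa < 3.11)

Execution result:
id | student_id
1 | 6
3 | 6
11 | 4
12 | 4
16 | 6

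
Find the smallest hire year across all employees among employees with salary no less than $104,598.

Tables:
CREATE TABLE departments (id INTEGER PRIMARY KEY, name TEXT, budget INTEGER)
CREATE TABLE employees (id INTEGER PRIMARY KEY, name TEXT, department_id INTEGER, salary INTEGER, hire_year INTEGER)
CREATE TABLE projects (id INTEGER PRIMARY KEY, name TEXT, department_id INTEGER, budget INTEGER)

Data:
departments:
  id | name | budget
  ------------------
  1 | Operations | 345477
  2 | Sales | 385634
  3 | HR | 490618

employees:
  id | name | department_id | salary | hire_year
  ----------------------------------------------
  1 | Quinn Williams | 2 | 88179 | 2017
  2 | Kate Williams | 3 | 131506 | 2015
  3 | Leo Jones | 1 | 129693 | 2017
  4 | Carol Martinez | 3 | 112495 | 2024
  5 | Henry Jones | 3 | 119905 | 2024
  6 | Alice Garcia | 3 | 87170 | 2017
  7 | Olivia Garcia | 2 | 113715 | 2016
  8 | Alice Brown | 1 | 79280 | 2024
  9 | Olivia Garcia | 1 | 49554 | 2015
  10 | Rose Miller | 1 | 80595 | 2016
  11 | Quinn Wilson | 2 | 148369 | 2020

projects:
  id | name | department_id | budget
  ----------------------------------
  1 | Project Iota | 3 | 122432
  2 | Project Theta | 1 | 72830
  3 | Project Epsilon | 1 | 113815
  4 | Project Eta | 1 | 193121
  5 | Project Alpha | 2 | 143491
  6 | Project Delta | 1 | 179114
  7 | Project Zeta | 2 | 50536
SELECT MIN(hire_year) FROM employees WHERE salary >= 104598

Execution result:
2015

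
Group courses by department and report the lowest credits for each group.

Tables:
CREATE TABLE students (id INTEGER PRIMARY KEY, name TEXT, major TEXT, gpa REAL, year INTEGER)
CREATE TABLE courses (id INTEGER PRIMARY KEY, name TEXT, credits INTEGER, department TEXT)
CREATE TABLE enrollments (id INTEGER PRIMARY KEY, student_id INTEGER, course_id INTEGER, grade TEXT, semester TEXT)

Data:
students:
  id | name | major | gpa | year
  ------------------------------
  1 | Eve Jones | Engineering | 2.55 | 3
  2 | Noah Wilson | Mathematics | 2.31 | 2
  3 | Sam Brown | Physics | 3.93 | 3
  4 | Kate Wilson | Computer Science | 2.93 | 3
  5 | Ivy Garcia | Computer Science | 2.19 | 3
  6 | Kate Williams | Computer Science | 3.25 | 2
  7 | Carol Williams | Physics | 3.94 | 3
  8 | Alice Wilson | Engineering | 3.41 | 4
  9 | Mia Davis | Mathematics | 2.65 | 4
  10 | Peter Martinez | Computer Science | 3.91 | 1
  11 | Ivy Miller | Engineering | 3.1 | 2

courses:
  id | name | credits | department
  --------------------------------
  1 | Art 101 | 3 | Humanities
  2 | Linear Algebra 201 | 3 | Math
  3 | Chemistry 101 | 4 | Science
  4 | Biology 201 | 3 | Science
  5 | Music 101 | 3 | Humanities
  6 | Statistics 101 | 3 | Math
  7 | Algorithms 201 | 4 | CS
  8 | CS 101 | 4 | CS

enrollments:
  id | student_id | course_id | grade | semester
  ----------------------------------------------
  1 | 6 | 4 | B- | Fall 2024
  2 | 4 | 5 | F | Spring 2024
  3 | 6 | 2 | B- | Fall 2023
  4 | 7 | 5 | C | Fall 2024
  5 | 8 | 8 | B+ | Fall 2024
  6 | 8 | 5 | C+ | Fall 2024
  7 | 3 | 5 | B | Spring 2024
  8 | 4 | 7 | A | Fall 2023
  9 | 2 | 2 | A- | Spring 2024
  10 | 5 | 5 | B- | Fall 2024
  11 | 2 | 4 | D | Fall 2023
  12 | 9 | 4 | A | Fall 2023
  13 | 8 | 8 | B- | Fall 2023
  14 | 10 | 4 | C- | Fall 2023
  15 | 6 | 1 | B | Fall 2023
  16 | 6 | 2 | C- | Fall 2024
SELECT department, MIN(credits) AS min_credits FROM courses GROUP BY department

Execution result:
department | min_credits
CS | 4
Humanities | 3
Math | 3
Science | 3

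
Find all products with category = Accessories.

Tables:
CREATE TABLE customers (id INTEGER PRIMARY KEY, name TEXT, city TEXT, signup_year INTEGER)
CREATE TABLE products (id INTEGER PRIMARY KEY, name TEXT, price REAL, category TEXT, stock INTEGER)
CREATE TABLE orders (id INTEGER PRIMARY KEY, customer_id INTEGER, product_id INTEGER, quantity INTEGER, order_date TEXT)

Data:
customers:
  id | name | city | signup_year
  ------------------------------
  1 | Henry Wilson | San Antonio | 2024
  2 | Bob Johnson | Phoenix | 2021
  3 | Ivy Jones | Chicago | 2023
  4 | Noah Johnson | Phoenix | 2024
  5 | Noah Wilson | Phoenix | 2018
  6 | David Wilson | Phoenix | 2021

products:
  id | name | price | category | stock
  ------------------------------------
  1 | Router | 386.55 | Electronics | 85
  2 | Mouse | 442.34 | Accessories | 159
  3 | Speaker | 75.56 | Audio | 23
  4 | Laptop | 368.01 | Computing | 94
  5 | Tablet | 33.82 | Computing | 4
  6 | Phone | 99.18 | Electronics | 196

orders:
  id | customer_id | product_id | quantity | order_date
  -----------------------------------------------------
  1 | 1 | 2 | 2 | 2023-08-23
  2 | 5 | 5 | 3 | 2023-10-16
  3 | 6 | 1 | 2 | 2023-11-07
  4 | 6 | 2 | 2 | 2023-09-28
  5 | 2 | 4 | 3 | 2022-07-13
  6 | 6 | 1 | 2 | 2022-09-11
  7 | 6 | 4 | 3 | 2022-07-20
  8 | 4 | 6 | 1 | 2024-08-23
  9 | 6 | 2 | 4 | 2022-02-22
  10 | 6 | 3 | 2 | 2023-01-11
SELECT name, category FROM products WHERE category = 'Accessories'

Execution result:
name | category
Mouse | Accessories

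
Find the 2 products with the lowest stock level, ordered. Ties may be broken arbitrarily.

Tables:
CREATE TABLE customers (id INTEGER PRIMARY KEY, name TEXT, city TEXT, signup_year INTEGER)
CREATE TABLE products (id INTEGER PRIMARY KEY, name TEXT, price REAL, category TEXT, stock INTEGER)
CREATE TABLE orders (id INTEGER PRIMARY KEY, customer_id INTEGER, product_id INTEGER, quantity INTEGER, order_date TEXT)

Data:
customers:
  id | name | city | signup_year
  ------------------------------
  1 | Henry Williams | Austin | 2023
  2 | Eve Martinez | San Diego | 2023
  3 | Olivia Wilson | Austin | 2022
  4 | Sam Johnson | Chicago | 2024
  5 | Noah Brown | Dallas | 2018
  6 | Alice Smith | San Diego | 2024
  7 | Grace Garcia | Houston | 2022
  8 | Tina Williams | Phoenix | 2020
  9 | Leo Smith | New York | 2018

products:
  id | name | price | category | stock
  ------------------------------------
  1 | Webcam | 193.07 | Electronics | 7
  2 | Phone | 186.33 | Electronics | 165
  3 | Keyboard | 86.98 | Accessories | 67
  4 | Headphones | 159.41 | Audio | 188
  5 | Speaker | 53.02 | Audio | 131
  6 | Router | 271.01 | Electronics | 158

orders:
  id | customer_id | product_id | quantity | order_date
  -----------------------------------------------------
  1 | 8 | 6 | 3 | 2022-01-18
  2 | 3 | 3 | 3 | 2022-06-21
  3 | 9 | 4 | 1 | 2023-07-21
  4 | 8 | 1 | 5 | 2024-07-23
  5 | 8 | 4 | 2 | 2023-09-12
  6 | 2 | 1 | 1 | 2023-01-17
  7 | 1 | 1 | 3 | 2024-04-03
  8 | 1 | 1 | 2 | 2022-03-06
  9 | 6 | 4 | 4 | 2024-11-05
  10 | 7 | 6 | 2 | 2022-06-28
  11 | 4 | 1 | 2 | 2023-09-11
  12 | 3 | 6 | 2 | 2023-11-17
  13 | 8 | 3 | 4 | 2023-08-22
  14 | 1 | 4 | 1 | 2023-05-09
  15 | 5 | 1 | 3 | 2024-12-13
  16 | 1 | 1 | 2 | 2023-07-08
SELECT name, stock FROM products ORDER BY stock ASC LIMIT 2

Execution result:
name | stock
Webcam | 7
Keyboard | 67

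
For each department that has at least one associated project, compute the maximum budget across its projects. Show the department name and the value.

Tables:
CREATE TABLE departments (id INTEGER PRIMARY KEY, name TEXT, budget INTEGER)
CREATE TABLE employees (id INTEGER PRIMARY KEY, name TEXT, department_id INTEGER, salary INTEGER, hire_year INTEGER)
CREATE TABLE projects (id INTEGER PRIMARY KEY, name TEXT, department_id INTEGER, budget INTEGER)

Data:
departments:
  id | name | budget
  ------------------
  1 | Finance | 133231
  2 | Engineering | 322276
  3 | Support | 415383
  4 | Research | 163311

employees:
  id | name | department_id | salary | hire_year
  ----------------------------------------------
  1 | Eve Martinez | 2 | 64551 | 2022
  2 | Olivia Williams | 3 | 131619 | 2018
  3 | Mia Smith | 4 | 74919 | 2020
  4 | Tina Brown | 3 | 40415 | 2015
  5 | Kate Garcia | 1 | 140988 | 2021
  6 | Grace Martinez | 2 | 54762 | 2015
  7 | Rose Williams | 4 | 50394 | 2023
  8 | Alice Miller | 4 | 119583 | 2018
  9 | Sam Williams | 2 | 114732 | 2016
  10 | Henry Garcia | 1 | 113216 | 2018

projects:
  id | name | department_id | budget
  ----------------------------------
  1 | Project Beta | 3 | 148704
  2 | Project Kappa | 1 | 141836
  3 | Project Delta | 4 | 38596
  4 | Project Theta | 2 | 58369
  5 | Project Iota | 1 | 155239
SELECT p.name, MAX(c.budget) AS max_budget FROM projects c JOIN departments p ON c.department_id = p.id GROUP BY p.id, p.name

Execution result:
name | max_budget
Finance | 155239
Engineering | 58369
Support | 148704
Research | 38596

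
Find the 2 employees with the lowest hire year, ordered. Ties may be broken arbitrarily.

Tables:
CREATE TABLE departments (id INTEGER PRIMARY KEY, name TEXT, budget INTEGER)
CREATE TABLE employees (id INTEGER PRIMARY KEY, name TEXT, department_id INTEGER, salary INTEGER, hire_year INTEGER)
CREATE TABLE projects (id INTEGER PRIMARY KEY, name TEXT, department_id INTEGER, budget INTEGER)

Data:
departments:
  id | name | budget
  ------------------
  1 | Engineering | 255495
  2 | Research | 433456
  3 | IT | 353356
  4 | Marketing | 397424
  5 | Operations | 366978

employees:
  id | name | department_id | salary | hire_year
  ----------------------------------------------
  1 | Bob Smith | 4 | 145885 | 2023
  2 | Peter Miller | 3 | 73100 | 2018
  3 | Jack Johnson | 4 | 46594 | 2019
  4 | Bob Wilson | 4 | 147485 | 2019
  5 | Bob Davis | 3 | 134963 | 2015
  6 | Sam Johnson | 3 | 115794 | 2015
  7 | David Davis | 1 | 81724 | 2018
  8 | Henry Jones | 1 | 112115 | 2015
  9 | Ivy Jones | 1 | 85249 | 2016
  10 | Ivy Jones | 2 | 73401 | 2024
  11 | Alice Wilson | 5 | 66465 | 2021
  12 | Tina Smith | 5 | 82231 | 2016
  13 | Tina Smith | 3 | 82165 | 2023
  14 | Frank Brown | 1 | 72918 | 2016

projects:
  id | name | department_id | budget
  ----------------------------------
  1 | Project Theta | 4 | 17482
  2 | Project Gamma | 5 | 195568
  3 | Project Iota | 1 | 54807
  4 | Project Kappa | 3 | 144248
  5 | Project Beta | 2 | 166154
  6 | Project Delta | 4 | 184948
SELECT name, hire_year FROM employees ORDER BY hire_year ASC LIMIT 2

Execution result:
name | hire_year
Bob Davis | 2015
Sam Johnson | 2015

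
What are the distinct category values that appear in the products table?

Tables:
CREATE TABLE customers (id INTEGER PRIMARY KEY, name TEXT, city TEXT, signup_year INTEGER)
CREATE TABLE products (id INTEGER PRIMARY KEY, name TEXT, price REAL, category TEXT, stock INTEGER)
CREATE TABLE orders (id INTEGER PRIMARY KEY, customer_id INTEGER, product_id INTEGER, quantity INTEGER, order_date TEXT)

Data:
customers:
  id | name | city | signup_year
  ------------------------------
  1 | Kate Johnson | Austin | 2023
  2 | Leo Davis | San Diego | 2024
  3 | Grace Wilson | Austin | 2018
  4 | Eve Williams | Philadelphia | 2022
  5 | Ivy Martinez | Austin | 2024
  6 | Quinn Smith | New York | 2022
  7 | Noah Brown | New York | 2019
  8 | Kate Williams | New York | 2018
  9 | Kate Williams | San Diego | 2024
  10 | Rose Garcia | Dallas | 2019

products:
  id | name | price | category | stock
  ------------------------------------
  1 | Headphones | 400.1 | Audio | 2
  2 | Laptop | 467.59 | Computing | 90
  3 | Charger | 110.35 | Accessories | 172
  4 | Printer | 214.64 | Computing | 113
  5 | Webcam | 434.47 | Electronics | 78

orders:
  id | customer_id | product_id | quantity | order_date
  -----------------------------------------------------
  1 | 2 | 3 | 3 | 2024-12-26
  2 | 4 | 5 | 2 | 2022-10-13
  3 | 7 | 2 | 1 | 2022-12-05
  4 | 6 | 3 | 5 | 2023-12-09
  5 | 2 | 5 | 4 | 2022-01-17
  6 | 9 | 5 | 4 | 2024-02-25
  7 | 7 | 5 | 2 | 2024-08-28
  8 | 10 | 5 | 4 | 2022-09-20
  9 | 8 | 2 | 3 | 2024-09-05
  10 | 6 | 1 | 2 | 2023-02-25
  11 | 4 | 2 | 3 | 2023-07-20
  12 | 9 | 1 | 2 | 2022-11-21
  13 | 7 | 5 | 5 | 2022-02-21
SELECT DISTINCT category FROM products

Execution result:
category
Audio
Computing
Accessories
Electronics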